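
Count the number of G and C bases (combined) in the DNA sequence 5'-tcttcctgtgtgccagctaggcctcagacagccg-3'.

Counting bases: G=9, A=5, C=12, T=8
Total G or C: 9 + 12 = 21

21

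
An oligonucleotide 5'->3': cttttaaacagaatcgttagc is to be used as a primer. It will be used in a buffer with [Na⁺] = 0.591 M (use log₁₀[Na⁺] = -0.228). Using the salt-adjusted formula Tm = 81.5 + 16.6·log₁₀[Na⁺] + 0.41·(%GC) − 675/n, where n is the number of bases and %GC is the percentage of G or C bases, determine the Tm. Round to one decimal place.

59.2°C

Length n = 21. Base counts: T=7, A=7, G=3, C=4
G+C = 7, so %GC = 7/21 × 100 = 33.333%
Salt term: 16.6 × (-0.228) = -3.785
GC term: 0.41 × 33.333 = 13.667; length term: −675/21 = −32.143
Tm = 81.5 + (-3.785) + 13.667 − 32.143 = 59.239 → 59.2°C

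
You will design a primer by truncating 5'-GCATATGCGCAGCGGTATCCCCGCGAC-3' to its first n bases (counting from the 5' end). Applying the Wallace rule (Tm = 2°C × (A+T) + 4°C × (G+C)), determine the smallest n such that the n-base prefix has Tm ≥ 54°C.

n = 17

First 16 bases: GCATATGCGCAGCGGT → Tm = 52°C (< 54°C)
First 17 bases: GCATATGCGCAGCGGTA → Tm = 54°C (≥ 54°C)
Each additional base adds 2°C (A/T) or 4°C (G/C), so Tm is non-decreasing in n; n = 17 is the first length to reach 54°C.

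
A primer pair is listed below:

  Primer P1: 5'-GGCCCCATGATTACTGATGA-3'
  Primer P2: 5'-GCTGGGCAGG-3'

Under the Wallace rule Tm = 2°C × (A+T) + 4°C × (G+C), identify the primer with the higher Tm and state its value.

Primer P1, 60°C

Primer P1: A+T=10, G+C=10 → Tm = 2(10)+4(10) = 60°C
Primer P2: A+T=2, G+C=8 → Tm = 2(2)+4(8) = 36°C
60°C vs 36°C → primer P1 is higher.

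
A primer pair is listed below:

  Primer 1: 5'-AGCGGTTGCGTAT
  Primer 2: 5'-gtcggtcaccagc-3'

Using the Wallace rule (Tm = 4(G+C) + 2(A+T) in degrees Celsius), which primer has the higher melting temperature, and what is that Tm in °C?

Primer 1: A+T=6, G+C=7 → Tm = 2(6)+4(7) = 40°C
Primer 2: A+T=4, G+C=9 → Tm = 2(4)+4(9) = 44°C
40°C vs 44°C → primer 2 is higher.

Primer 2, 44°C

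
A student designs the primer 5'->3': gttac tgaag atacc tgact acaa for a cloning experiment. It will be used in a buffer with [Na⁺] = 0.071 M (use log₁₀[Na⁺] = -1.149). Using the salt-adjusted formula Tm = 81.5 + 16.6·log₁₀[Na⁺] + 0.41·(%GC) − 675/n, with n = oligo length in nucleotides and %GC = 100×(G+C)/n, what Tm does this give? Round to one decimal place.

Length n = 24. G=4, A=9, T=6, C=5
G+C = 9, so %GC = 9/24 × 100 = 37.5%
Salt term: 16.6 × (-1.149) = -19.073
GC term: 0.41 × 37.5 = 15.375; length term: −675/24 = −28.125
Tm = 81.5 + (-19.073) + 15.375 − 28.125 = 49.677 → 49.7°C

49.7°C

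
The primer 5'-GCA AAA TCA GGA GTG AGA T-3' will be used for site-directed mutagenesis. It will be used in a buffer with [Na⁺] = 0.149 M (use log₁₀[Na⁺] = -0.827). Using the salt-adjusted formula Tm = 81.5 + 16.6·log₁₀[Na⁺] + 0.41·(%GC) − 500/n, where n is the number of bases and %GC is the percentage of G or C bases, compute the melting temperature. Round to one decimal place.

Length n = 19. Scanning the sequence gives A=8, G=6, C=2, T=3.
G+C = 8, so %GC = 8/19 × 100 = 42.105%
Salt term: 16.6 × (-0.827) = -13.728
GC term: 0.41 × 42.105 = 17.263; length term: −500/19 = −26.316
Tm = 81.5 + (-13.728) + 17.263 − 26.316 = 58.719 → 58.7°C

58.7°C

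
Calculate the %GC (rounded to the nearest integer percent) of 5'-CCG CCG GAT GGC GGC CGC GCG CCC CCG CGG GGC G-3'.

Counting bases: C=16, T=1, A=1, G=16
G+C = 16 + 16 = 32 out of 34 bases
%GC = 32/34 × 100 = 94.12% ≈ 94%

94%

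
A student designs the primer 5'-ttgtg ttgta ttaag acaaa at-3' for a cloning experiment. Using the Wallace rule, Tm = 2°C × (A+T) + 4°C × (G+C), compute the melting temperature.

54°C

Counting bases: T=9, G=4, A=8, C=1
So N_AT = 17 and N_GC = 5.
Tm = 2×17 + 4×5 = 54°C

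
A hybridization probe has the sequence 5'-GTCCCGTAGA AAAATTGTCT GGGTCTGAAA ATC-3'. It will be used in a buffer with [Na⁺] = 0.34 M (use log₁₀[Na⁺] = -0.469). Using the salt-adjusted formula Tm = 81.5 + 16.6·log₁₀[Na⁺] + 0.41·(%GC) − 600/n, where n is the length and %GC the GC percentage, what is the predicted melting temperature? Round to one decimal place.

72.9°C

Length n = 33. A=10, T=9, G=8, C=6
G+C = 14, so %GC = 14/33 × 100 = 42.424%
Salt term: 16.6 × (-0.469) = -7.785
GC term: 0.41 × 42.424 = 17.394; length term: −600/33 = −18.182
Tm = 81.5 + (-7.785) + 17.394 − 18.182 = 72.927 → 72.9°C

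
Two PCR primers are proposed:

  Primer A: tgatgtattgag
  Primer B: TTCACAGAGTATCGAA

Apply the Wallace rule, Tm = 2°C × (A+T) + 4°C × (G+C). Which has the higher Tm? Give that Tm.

Primer A: A+T=8, G+C=4 → Tm = 2(8)+4(4) = 32°C
Primer B: A+T=10, G+C=6 → Tm = 2(10)+4(6) = 44°C
32°C vs 44°C → primer B is higher.

Primer B, 44°C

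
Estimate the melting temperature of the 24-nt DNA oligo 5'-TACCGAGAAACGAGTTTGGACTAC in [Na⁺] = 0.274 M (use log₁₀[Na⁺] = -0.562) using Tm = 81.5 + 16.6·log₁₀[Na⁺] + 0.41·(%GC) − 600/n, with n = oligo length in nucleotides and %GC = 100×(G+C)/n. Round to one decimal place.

66.0°C

Length n = 24. T=5, G=6, A=8, C=5
G+C = 11, so %GC = 11/24 × 100 = 45.833%
Salt term: 16.6 × (-0.562) = -9.329
GC term: 0.41 × 45.833 = 18.792; length term: −600/24 = −25
Tm = 81.5 + (-9.329) + 18.792 − 25 = 65.963 → 66.0°C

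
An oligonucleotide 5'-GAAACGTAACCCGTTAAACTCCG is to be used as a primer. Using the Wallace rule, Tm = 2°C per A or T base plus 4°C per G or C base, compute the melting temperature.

68°C

Base counts: C=7, A=8, T=4, G=4
A+T = 12, G+C = 11
Tm = 2×12 + 4×11 = 68°C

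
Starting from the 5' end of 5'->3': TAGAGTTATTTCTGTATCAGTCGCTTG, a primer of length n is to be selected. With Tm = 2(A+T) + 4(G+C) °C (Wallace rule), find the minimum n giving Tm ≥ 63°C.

n = 24

First 23 bases: TAGAGTTATTTCTGTATCAGTCG → Tm = 62°C (< 63°C)
First 24 bases: TAGAGTTATTTCTGTATCAGTCGC → Tm = 66°C (≥ 63°C)
Since every base adds ≥2°C, Tm only increases with n, so the threshold is first crossed at n = 24.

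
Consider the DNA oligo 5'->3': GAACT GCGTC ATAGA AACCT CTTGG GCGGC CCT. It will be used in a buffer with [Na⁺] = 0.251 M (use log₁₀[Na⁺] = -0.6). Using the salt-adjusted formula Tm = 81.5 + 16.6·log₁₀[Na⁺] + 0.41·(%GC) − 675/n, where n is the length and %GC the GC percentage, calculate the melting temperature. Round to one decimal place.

74.7°C

Length n = 33. Base counts: C=10, A=7, T=7, G=9
G+C = 19, so %GC = 19/33 × 100 = 57.576%
Salt term: 16.6 × (-0.6) = -9.96
GC term: 0.41 × 57.576 = 23.606; length term: −675/33 = −20.455
Tm = 81.5 + (-9.96) + 23.606 − 20.455 = 74.691 → 74.7°C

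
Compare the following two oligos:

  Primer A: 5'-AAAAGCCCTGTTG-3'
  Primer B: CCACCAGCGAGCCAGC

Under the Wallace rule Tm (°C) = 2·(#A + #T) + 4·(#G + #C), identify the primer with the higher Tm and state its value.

Primer B, 56°C

Primer A: A+T=7, G+C=6 → Tm = 2(7)+4(6) = 38°C
Primer B: A+T=4, G+C=12 → Tm = 2(4)+4(12) = 56°C
38°C vs 56°C → primer B is higher.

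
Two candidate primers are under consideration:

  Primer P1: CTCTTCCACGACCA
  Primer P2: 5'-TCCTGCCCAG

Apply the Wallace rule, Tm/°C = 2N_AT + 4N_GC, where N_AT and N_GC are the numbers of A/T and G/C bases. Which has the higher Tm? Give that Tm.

Primer P1: A+T=6, G+C=8 → Tm = 2(6)+4(8) = 44°C
Primer P2: A+T=3, G+C=7 → Tm = 2(3)+4(7) = 34°C
44°C vs 34°C → primer P1 is higher.

Primer P1, 44°C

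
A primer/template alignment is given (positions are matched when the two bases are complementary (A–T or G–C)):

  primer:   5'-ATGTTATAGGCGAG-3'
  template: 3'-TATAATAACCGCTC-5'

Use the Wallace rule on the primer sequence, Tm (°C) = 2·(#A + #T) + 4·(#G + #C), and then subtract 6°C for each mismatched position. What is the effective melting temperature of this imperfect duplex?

28°C

Primer base counts: A=4, T=4, G=5, C=1 → A+T=8, G+C=6
Perfect-match Tm = 2(8) + 4(6) = 16 + 24 = 40°C
Mismatches (positions where the bases are not complementary): 2 (at positions 3, 8)
Effective Tm = 40 − 2×6 = 40 − 12 = 28°C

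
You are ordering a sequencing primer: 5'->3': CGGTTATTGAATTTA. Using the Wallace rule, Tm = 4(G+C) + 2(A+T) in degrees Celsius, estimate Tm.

G=3, T=7, C=1, A=4
So N_AT = 11 and N_GC = 4.
Tm = 2(11) + 4(4) = 22 + 16 = 38°C

38°C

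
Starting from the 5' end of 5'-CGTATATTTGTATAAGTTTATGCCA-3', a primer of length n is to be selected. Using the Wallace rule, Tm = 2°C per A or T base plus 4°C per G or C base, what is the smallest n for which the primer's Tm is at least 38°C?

n = 16

First 15 bases: CGTATATTTGTATAA → Tm = 36°C (< 38°C)
First 16 bases: CGTATATTTGTATAAG → Tm = 40°C (≥ 38°C)
Each additional base adds 2°C (A/T) or 4°C (G/C), so Tm is non-decreasing in n; n = 16 is the first length to reach 38°C.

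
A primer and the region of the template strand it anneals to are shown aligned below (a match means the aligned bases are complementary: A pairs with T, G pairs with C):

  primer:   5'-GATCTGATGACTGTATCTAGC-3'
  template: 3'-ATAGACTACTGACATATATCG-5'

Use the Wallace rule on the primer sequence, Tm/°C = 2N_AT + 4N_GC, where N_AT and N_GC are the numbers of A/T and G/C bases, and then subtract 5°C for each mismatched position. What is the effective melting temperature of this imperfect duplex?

50°C

Primer base counts: A=5, T=7, G=5, C=4 → A+T=12, G+C=9
Perfect-match Tm = 2(12) + 4(9) = 24 + 36 = 60°C
Mismatches (positions where the bases are not complementary): 2 (at positions 1, 17)
Effective Tm = 60 − 2×5 = 60 − 10 = 50°C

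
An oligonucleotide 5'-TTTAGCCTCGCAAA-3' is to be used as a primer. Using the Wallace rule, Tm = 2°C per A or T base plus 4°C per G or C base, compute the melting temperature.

40°C

Counting bases: T=4, C=4, A=4, G=2
A+T = 8, G+C = 6
Tm = 2(8) + 4(6) = 16 + 24 = 40°C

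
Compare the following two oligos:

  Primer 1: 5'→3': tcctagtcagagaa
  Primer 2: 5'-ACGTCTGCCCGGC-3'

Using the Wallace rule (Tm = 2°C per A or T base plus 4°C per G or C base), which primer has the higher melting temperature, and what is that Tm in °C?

Primer 2, 46°C

Primer 1: A+T=8, G+C=6 → Tm = 2(8)+4(6) = 40°C
Primer 2: A+T=3, G+C=10 → Tm = 2(3)+4(10) = 46°C
40°C vs 46°C → primer 2 is higher.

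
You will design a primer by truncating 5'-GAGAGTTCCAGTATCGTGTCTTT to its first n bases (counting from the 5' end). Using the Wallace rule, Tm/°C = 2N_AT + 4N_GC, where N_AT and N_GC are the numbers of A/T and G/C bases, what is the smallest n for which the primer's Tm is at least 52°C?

First 17 bases: GAGAGTTCCAGTATCGT → Tm = 50°C (< 52°C)
First 18 bases: GAGAGTTCCAGTATCGTG → Tm = 54°C (≥ 52°C)
Each additional base adds 2°C (A/T) or 4°C (G/C), so Tm is non-decreasing in n; n = 18 is the first length to reach 52°C.

n = 18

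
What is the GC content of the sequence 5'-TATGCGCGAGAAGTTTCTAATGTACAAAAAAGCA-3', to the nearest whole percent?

35%

Scanning the sequence gives G=7, C=5, A=14, T=8.
G+C = 7 + 5 = 12 out of 34 bases
%GC = 12/34 × 100 = 35.29% ≈ 35%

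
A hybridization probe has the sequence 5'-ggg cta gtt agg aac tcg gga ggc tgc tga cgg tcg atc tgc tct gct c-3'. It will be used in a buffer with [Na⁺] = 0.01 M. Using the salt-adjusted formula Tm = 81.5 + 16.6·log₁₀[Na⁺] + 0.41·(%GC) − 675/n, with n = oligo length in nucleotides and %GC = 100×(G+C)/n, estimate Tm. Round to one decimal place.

59.6°C

Length n = 49. Base counts: A=7, G=18, T=12, C=12
G+C = 30, so %GC = 30/49 × 100 = 61.224%
Salt term: 16.6 × (-2) = -33.2
GC term: 0.41 × 61.224 = 25.102; length term: −675/49 = −13.776
Tm = 81.5 + (-33.2) + 25.102 − 13.776 = 59.626 → 59.6°C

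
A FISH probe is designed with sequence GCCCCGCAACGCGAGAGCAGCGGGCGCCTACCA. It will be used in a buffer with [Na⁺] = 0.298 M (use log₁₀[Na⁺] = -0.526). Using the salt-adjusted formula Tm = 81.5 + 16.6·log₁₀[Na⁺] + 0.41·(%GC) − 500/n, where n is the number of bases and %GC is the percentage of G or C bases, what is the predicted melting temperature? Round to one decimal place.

88.7°C

Length n = 33. Counting bases: T=1, A=7, C=14, G=11
G+C = 25, so %GC = 25/33 × 100 = 75.758%
Salt term: 16.6 × (-0.526) = -8.732
GC term: 0.41 × 75.758 = 31.061; length term: −500/33 = −15.152
Tm = 81.5 + (-8.732) + 31.061 − 15.152 = 88.677 → 88.7°C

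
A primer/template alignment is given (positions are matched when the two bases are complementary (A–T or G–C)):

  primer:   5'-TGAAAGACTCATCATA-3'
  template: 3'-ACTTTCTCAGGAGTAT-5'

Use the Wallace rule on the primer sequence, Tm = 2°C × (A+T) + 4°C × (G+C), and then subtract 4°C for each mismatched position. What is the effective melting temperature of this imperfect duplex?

Primer base counts: A=7, T=4, G=2, C=3 → A+T=11, G+C=5
Perfect-match Tm = 2(11) + 4(5) = 22 + 20 = 42°C
Mismatches (positions where the bases are not complementary): 2 (at positions 8, 11)
Effective Tm = 42 − 2×4 = 42 − 8 = 34°C

34°C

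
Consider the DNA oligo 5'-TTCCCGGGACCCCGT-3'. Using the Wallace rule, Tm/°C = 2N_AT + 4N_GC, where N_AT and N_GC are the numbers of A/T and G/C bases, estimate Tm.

52°C

Base counts: A=1, C=7, G=4, T=3
AT pairs contribute 4, GC pairs contribute 11.
Tm = 4·11 + 2·4 = 44 + 8 = 52°C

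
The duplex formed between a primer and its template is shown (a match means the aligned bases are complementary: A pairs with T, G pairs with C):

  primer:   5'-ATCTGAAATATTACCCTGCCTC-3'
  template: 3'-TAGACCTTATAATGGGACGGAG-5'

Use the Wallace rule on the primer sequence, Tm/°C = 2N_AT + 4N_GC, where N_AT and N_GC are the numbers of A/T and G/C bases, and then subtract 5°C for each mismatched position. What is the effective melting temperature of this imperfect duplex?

57°C

Primer base counts: A=6, T=7, G=2, C=7 → A+T=13, G+C=9
Perfect-match Tm = 2(13) + 4(9) = 26 + 36 = 62°C
Mismatches (positions where the bases are not complementary): 1 (at position 6)
Effective Tm = 62 − 1×5 = 62 − 5 = 57°C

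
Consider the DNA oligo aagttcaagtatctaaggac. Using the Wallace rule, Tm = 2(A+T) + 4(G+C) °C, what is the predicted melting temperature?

Scanning the sequence gives C=3, A=8, G=4, T=5.
A+T = 13, G+C = 7
Tm = 2(13) + 4(7) = 26 + 28 = 54°C

54°C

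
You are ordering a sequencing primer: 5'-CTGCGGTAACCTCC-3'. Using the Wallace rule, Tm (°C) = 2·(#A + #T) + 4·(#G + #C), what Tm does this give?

46°C

Scanning the sequence gives A=2, G=3, C=6, T=3.
AT pairs contribute 5, GC pairs contribute 9.
Tm = 2(5) + 4(9) = 10 + 36 = 46°C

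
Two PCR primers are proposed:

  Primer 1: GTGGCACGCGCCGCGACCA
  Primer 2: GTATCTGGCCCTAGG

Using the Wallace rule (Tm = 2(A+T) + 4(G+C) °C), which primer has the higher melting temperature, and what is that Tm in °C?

Primer 1, 68°C

Primer 1: A+T=4, G+C=15 → Tm = 2(4)+4(15) = 68°C
Primer 2: A+T=6, G+C=9 → Tm = 2(6)+4(9) = 48°C
68°C vs 48°C → primer 1 is higher.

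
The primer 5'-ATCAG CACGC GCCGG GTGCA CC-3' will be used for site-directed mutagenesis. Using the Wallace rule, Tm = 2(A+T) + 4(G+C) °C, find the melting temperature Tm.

Scanning the sequence gives T=2, C=9, A=4, G=7.
AT pairs contribute 6, GC pairs contribute 16.
Tm = 4·16 + 2·6 = 64 + 12 = 76°C

76°C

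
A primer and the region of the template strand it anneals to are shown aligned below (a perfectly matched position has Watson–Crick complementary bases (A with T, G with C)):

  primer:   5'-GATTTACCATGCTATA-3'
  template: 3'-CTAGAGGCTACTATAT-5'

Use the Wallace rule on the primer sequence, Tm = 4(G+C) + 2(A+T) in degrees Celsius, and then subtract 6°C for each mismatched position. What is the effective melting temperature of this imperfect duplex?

18°C

Primer base counts: A=5, T=6, G=2, C=3 → A+T=11, G+C=5
Perfect-match Tm = 2(11) + 4(5) = 22 + 20 = 42°C
Mismatches (positions where the bases are not complementary): 4 (at positions 4, 6, 8, 12)
Effective Tm = 42 − 4×6 = 42 − 24 = 18°C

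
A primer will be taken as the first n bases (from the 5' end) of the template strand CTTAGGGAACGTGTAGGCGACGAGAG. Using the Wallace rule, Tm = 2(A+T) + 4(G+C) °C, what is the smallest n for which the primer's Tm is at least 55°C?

First 17 bases: CTTAGGGAACGTGTAGG → Tm = 52°C (< 55°C)
First 18 bases: CTTAGGGAACGTGTAGGC → Tm = 56°C (≥ 55°C)
Since every base adds ≥2°C, Tm only increases with n, so the threshold is first crossed at n = 18.

n = 18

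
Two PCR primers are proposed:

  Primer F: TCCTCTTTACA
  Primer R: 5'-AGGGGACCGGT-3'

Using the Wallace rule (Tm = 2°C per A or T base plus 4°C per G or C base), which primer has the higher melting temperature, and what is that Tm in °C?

Primer R, 38°C

Primer F: A+T=7, G+C=4 → Tm = 2(7)+4(4) = 30°C
Primer R: A+T=3, G+C=8 → Tm = 2(3)+4(8) = 38°C
30°C vs 38°C → primer R is higher.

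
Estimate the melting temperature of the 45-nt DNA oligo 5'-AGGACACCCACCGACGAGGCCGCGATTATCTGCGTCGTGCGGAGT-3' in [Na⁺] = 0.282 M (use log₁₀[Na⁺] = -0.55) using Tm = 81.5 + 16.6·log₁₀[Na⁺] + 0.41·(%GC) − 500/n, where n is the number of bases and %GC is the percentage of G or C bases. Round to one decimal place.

87.7°C

Length n = 45. A=9, C=14, G=15, T=7
G+C = 29, so %GC = 29/45 × 100 = 64.444%
Salt term: 16.6 × (-0.55) = -9.13
GC term: 0.41 × 64.444 = 26.422; length term: −500/45 = −11.111
Tm = 81.5 + (-9.13) + 26.422 − 11.111 = 87.681 → 87.7°C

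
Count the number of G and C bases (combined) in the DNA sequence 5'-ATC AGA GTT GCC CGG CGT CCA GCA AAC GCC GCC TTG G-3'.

Counting bases: C=13, T=6, G=11, A=7
G+C = 11 + 13 = 24

24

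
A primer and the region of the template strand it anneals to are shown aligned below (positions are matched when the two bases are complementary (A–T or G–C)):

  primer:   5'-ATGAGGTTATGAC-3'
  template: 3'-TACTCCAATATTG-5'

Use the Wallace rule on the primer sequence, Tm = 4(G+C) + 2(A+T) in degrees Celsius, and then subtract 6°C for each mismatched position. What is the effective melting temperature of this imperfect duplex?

Primer base counts: A=4, T=4, G=4, C=1 → A+T=8, G+C=5
Perfect-match Tm = 2(8) + 4(5) = 16 + 20 = 36°C
Mismatches (positions where the bases are not complementary): 1 (at position 11)
Effective Tm = 36 − 1×6 = 36 − 6 = 30°C

30°C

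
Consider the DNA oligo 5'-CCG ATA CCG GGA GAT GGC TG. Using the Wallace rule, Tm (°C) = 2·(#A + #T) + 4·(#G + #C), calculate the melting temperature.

Scanning the sequence gives A=4, T=3, G=8, C=5.
A+T = 7, G+C = 13
Tm = 2(7) + 4(13) = 14 + 52 = 66°C

66°C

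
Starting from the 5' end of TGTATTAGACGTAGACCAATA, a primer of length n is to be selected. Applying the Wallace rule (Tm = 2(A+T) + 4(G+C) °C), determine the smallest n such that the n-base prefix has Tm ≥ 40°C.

n = 15

First 14 bases: TGTATTAGACGTAG → Tm = 38°C (< 40°C)
First 15 bases: TGTATTAGACGTAGA → Tm = 40°C (≥ 40°C)
Since every base adds ≥2°C, Tm only increases with n, so the threshold is first crossed at n = 15.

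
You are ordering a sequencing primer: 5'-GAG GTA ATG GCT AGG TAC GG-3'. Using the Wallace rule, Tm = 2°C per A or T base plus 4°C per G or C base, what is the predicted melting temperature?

62°C

Scanning the sequence gives C=2, A=5, T=4, G=9.
AT pairs contribute 9, GC pairs contribute 11.
Tm = 4·11 + 2·9 = 44 + 18 = 62°C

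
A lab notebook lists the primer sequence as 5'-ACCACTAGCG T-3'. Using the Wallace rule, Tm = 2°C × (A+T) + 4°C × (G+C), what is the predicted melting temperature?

Scanning the sequence gives A=3, T=2, G=2, C=4.
So N_AT = 5 and N_GC = 6.
Tm = 2×5 + 4×6 = 34°C

34°C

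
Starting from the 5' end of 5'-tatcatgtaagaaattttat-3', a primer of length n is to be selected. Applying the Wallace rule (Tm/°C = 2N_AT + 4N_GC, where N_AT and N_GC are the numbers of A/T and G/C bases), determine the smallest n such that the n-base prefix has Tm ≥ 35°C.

First 14 bases: TATCATGTAAGAAA → Tm = 34°C (< 35°C)
First 15 bases: TATCATGTAAGAAAT → Tm = 36°C (≥ 35°C)
Each additional base adds 2°C (A/T) or 4°C (G/C), so Tm is non-decreasing in n; n = 15 is the first length to reach 35°C.

n = 15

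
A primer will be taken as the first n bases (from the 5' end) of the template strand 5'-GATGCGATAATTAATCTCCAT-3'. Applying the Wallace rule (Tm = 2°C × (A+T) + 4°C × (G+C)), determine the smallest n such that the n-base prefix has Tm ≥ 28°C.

First 9 bases: GATGCGATA → Tm = 26°C (< 28°C)
First 10 bases: GATGCGATAA → Tm = 28°C (≥ 28°C)
Each additional base adds 2°C (A/T) or 4°C (G/C), so Tm is non-decreasing in n; n = 10 is the first length to reach 28°C.

n = 10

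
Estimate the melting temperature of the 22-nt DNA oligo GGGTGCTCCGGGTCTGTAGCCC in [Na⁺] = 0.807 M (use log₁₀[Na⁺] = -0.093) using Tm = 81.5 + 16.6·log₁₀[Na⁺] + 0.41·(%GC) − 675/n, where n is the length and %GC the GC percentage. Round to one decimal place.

Length n = 22. Base counts: C=7, T=5, A=1, G=9
G+C = 16, so %GC = 16/22 × 100 = 72.727%
Salt term: 16.6 × (-0.093) = -1.544
GC term: 0.41 × 72.727 = 29.818; length term: −675/22 = −30.682
Tm = 81.5 + (-1.544) + 29.818 − 30.682 = 79.092 → 79.1°C

79.1°C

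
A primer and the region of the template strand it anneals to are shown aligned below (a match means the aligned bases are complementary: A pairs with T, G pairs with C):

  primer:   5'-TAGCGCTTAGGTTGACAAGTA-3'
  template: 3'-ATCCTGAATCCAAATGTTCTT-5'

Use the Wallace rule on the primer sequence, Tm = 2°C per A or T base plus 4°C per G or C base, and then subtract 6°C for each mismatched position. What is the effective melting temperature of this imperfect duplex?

Primer base counts: A=6, T=6, G=6, C=3 → A+T=12, G+C=9
Perfect-match Tm = 2(12) + 4(9) = 24 + 36 = 60°C
Mismatches (positions where the bases are not complementary): 4 (at positions 4, 5, 14, 20)
Effective Tm = 60 − 4×6 = 60 − 24 = 36°C

36°C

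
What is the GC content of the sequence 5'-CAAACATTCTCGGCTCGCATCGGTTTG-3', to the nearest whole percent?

Scanning the sequence gives A=5, T=8, G=6, C=8.
G+C = 6 + 8 = 14 out of 27 bases
%GC = 14/27 × 100 = 51.85% ≈ 52%

52%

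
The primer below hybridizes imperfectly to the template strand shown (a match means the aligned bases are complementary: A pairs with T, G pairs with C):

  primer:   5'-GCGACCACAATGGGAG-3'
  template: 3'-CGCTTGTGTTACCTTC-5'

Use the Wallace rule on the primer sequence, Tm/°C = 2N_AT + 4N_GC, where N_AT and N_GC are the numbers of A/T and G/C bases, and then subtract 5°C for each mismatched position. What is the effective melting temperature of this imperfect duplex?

42°C

Primer base counts: A=5, T=1, G=6, C=4 → A+T=6, G+C=10
Perfect-match Tm = 2(6) + 4(10) = 12 + 40 = 52°C
Mismatches (positions where the bases are not complementary): 2 (at positions 5, 14)
Effective Tm = 52 − 2×5 = 52 − 10 = 42°C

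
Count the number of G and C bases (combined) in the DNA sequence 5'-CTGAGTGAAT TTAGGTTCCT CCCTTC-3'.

C=7, T=10, G=5, A=4
G+C = 5 + 7 = 12

12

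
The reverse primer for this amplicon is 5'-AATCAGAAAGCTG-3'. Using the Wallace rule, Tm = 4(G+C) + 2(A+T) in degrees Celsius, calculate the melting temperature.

C=2, T=2, G=3, A=6
So N_AT = 8 and N_GC = 5.
Tm = 2×8 + 4×5 = 36°C

36°C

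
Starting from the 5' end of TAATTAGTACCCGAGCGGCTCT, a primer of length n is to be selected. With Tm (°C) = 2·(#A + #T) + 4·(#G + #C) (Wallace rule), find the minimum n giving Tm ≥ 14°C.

First 6 bases: TAATTA → Tm = 12°C (< 14°C)
First 7 bases: TAATTAG → Tm = 16°C (≥ 14°C)
Since every base adds ≥2°C, Tm only increases with n, so the threshold is first crossed at n = 7.

n = 7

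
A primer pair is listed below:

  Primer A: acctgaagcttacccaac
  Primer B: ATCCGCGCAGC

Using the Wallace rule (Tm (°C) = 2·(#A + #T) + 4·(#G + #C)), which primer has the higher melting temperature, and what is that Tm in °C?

Primer A: A+T=9, G+C=9 → Tm = 2(9)+4(9) = 54°C
Primer B: A+T=3, G+C=8 → Tm = 2(3)+4(8) = 38°C
54°C vs 38°C → primer A is higher.

Primer A, 54°C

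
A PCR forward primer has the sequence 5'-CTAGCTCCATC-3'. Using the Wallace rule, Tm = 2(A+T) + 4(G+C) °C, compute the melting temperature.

34°C

Scanning the sequence gives G=1, A=2, T=3, C=5.
So N_AT = 5 and N_GC = 6.
Tm = 2(5) + 4(6) = 10 + 24 = 34°C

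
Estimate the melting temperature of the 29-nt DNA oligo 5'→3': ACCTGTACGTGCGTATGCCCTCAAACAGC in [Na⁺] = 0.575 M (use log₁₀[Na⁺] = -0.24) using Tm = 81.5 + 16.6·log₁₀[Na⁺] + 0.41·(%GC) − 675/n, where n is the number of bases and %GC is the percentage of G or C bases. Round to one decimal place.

Length n = 29. Counting bases: T=6, C=10, A=7, G=6
G+C = 16, so %GC = 16/29 × 100 = 55.172%
Salt term: 16.6 × (-0.24) = -3.984
GC term: 0.41 × 55.172 = 22.621; length term: −675/29 = −23.276
Tm = 81.5 + (-3.984) + 22.621 − 23.276 = 76.861 → 76.9°C

76.9°C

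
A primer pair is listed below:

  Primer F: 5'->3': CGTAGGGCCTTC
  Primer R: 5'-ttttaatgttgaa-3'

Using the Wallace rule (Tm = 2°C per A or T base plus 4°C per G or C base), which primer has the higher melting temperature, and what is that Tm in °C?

Primer F, 40°C

Primer F: A+T=4, G+C=8 → Tm = 2(4)+4(8) = 40°C
Primer R: A+T=11, G+C=2 → Tm = 2(11)+4(2) = 30°C
40°C vs 30°C → primer F is higher.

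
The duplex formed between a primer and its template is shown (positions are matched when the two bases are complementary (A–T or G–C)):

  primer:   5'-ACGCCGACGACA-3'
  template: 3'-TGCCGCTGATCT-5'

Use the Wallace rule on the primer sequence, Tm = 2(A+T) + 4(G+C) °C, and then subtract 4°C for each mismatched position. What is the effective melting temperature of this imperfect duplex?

Primer base counts: A=4, T=0, G=3, C=5 → A+T=4, G+C=8
Perfect-match Tm = 2(4) + 4(8) = 8 + 32 = 40°C
Mismatches (positions where the bases are not complementary): 3 (at positions 4, 9, 11)
Effective Tm = 40 − 3×4 = 40 − 12 = 28°C

28°C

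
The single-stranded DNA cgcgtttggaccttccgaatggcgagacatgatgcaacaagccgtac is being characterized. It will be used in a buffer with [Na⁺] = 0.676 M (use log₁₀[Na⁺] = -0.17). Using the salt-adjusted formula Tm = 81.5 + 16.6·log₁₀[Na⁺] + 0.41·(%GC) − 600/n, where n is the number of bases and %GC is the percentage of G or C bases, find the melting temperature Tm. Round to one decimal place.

88.6°C

Length n = 47. Counting bases: G=13, A=12, C=13, T=9
G+C = 26, so %GC = 26/47 × 100 = 55.319%
Salt term: 16.6 × (-0.17) = -2.822
GC term: 0.41 × 55.319 = 22.681; length term: −600/47 = −12.766
Tm = 81.5 + (-2.822) + 22.681 − 12.766 = 88.593 → 88.6°C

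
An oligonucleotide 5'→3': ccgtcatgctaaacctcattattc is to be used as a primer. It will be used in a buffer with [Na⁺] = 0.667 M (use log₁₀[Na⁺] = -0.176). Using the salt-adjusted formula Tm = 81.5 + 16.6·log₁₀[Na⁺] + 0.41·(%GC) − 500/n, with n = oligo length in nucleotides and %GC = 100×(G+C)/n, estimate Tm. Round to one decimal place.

74.8°C

Length n = 24. G=2, C=8, T=8, A=6
G+C = 10, so %GC = 10/24 × 100 = 41.667%
Salt term: 16.6 × (-0.176) = -2.922
GC term: 0.41 × 41.667 = 17.083; length term: −500/24 = −20.833
Tm = 81.5 + (-2.922) + 17.083 − 20.833 = 74.828 → 74.8°C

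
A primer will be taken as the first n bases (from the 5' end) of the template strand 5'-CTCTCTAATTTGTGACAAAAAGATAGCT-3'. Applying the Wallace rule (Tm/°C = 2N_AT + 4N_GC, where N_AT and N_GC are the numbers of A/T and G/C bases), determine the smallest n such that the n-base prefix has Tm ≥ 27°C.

First 10 bases: CTCTCTAATT → Tm = 26°C (< 27°C)
First 11 bases: CTCTCTAATTT → Tm = 28°C (≥ 27°C)
Each additional base adds 2°C (A/T) or 4°C (G/C), so Tm is non-decreasing in n; n = 11 is the first length to reach 27°C.

n = 11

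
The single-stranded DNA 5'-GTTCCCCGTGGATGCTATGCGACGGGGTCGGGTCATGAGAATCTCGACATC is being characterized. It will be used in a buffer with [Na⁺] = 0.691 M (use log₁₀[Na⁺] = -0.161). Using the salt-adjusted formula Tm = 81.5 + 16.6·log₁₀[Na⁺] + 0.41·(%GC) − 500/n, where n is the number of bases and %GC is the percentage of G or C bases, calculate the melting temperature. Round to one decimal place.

Length n = 51. Scanning the sequence gives A=9, C=13, G=17, T=12.
G+C = 30, so %GC = 30/51 × 100 = 58.824%
Salt term: 16.6 × (-0.161) = -2.673
GC term: 0.41 × 58.824 = 24.118; length term: −500/51 = −9.804
Tm = 81.5 + (-2.673) + 24.118 − 9.804 = 93.141 → 93.1°C

93.1°C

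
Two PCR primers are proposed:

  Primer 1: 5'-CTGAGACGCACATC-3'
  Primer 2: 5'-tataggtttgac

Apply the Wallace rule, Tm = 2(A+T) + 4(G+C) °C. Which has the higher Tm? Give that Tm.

Primer 1, 44°C

Primer 1: A+T=6, G+C=8 → Tm = 2(6)+4(8) = 44°C
Primer 2: A+T=8, G+C=4 → Tm = 2(8)+4(4) = 32°C
44°C vs 32°C → primer 1 is higher.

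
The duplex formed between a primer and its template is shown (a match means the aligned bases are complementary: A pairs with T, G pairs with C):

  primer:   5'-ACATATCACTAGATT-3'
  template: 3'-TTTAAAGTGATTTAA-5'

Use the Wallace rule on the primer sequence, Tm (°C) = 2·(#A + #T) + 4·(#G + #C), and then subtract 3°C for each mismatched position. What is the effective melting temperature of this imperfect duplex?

29°C

Primer base counts: A=6, T=5, G=1, C=3 → A+T=11, G+C=4
Perfect-match Tm = 2(11) + 4(4) = 22 + 16 = 38°C
Mismatches (positions where the bases are not complementary): 3 (at positions 2, 5, 12)
Effective Tm = 38 − 3×3 = 38 − 9 = 29°C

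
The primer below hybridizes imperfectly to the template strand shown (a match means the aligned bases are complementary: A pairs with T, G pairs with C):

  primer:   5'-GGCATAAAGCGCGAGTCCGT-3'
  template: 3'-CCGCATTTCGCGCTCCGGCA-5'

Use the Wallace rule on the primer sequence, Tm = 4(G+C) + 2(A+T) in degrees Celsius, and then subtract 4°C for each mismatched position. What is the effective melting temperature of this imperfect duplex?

56°C

Primer base counts: A=5, T=3, G=7, C=5 → A+T=8, G+C=12
Perfect-match Tm = 2(8) + 4(12) = 16 + 48 = 64°C
Mismatches (positions where the bases are not complementary): 2 (at positions 4, 16)
Effective Tm = 64 − 2×4 = 64 − 8 = 56°C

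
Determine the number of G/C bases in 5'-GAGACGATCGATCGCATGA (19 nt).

10

Base counts: G=6, T=3, C=4, A=6
G+C = 6 + 4 = 10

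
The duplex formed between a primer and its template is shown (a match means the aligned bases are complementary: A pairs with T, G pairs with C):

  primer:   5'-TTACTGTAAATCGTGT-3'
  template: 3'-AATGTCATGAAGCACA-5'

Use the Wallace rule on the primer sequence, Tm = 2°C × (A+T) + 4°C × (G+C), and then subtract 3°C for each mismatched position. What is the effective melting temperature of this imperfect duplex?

33°C

Primer base counts: A=4, T=7, G=3, C=2 → A+T=11, G+C=5
Perfect-match Tm = 2(11) + 4(5) = 22 + 20 = 42°C
Mismatches (positions where the bases are not complementary): 3 (at positions 5, 9, 10)
Effective Tm = 42 − 3×3 = 42 − 9 = 33°C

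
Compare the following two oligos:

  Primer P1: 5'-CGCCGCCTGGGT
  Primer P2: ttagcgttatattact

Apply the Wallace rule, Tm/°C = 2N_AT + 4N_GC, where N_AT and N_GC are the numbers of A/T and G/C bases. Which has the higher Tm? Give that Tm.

Primer P1, 44°C

Primer P1: A+T=2, G+C=10 → Tm = 2(2)+4(10) = 44°C
Primer P2: A+T=12, G+C=4 → Tm = 2(12)+4(4) = 40°C
44°C vs 40°C → primer P1 is higher.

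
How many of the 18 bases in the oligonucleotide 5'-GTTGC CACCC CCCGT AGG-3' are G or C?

A=2, G=5, C=8, T=3
G+C = 5 + 8 = 13

13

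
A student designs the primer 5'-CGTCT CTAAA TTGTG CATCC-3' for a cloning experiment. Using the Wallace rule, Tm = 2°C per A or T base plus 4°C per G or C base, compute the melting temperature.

58°C

Base counts: T=7, A=4, C=6, G=3
A+T = 11, G+C = 9
Tm = 4·9 + 2·11 = 36 + 22 = 58°C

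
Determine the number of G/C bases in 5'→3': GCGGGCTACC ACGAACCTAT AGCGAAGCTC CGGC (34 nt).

22

Scanning the sequence gives G=10, T=4, C=12, A=8.
Total G or C: 10 + 12 = 22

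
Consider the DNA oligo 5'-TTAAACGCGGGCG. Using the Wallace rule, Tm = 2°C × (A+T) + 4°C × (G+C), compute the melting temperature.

42°C

Counting bases: A=3, C=3, G=5, T=2
A+T = 5, G+C = 8
Tm = 2(5) + 4(8) = 10 + 32 = 42°C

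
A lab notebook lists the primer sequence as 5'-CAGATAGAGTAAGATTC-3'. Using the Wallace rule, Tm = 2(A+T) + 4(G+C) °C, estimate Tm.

Base counts: C=2, G=4, T=4, A=7
A+T = 11, G+C = 6
Tm = 2(11) + 4(6) = 22 + 24 = 46°C

46°C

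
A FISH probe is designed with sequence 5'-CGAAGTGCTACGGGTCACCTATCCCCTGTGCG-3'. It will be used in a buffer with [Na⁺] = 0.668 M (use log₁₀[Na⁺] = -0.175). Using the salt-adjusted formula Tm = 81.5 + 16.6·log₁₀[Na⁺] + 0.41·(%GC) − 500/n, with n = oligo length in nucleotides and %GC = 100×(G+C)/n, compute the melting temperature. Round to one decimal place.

Length n = 32. Counting bases: T=7, G=9, C=11, A=5
G+C = 20, so %GC = 20/32 × 100 = 62.5%
Salt term: 16.6 × (-0.175) = -2.905
GC term: 0.41 × 62.5 = 25.625; length term: −500/32 = −15.625
Tm = 81.5 + (-2.905) + 25.625 − 15.625 = 88.595 → 88.6°C

88.6°C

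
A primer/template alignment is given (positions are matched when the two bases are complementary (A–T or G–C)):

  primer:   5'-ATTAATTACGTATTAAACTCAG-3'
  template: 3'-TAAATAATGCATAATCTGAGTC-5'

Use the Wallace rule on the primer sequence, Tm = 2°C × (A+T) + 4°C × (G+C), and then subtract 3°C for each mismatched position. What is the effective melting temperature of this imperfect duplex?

Primer base counts: A=9, T=8, G=2, C=3 → A+T=17, G+C=5
Perfect-match Tm = 2(17) + 4(5) = 34 + 20 = 54°C
Mismatches (positions where the bases are not complementary): 2 (at positions 4, 16)
Effective Tm = 54 − 2×3 = 54 − 6 = 48°C

48°C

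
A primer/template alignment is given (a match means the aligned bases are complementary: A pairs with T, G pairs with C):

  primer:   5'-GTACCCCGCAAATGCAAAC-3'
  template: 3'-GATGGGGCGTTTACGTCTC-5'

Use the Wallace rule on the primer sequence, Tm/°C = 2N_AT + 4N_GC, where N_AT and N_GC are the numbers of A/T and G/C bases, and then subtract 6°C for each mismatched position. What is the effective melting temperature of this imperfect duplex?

40°C

Primer base counts: A=7, T=2, G=3, C=7 → A+T=9, G+C=10
Perfect-match Tm = 2(9) + 4(10) = 18 + 40 = 58°C
Mismatches (positions where the bases are not complementary): 3 (at positions 1, 17, 19)
Effective Tm = 58 − 3×6 = 58 − 18 = 40°C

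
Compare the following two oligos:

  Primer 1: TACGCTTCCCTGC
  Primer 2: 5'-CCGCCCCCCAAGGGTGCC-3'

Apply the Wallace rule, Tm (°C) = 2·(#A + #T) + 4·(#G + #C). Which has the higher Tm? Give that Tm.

Primer 2, 66°C

Primer 1: A+T=5, G+C=8 → Tm = 2(5)+4(8) = 42°C
Primer 2: A+T=3, G+C=15 → Tm = 2(3)+4(15) = 66°C
42°C vs 66°C → primer 2 is higher.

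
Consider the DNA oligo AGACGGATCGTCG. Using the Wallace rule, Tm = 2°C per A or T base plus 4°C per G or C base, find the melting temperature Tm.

A=3, C=3, G=5, T=2
AT pairs contribute 5, GC pairs contribute 8.
Tm = 2×5 + 4×8 = 42°C

42°C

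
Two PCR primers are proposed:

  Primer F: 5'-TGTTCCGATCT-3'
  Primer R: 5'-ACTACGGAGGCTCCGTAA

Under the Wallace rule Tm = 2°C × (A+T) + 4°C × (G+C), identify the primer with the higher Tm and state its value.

Primer F: A+T=6, G+C=5 → Tm = 2(6)+4(5) = 32°C
Primer R: A+T=8, G+C=10 → Tm = 2(8)+4(10) = 56°C
32°C vs 56°C → primer R is higher.

Primer R, 56°C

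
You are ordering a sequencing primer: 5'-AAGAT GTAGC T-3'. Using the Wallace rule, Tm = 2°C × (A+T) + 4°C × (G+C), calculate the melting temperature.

30°C

Base counts: T=3, G=3, A=4, C=1
So N_AT = 7 and N_GC = 4.
Tm = 2×7 + 4×4 = 30°C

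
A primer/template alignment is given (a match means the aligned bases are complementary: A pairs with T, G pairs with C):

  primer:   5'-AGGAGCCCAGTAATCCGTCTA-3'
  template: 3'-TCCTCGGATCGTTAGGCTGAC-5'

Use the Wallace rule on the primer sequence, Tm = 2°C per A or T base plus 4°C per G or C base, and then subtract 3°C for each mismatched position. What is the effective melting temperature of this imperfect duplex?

Primer base counts: A=6, T=4, G=5, C=6 → A+T=10, G+C=11
Perfect-match Tm = 2(10) + 4(11) = 20 + 44 = 64°C
Mismatches (positions where the bases are not complementary): 4 (at positions 8, 11, 18, 21)
Effective Tm = 64 − 4×3 = 64 − 12 = 52°C

52°C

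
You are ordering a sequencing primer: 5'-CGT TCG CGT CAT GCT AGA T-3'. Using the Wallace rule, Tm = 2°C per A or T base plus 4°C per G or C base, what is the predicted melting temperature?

Base counts: T=6, A=3, C=5, G=5
A+T = 9, G+C = 10
Tm = 2×9 + 4×10 = 58°C

58°C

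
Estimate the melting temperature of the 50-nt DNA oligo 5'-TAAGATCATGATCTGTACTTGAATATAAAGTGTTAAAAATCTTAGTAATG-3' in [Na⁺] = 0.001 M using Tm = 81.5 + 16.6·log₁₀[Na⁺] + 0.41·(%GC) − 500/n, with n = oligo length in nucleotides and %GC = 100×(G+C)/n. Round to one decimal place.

Length n = 50. Scanning the sequence gives G=8, T=18, C=4, A=20.
G+C = 12, so %GC = 12/50 × 100 = 24%
Salt term: 16.6 × (-3) = -49.8
GC term: 0.41 × 24 = 9.84; length term: −500/50 = −10
Tm = 81.5 + (-49.8) + 9.84 − 10 = 31.54 → 31.5°C

31.5°C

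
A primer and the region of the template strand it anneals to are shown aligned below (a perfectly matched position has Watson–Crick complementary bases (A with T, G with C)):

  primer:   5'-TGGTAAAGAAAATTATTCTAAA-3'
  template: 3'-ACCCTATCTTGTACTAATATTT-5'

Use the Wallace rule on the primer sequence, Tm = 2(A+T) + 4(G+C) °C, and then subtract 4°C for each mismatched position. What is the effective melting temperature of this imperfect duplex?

Primer base counts: A=11, T=7, G=3, C=1 → A+T=18, G+C=4
Perfect-match Tm = 2(18) + 4(4) = 36 + 16 = 52°C
Mismatches (positions where the bases are not complementary): 5 (at positions 4, 6, 11, 14, 18)
Effective Tm = 52 − 5×4 = 52 − 20 = 32°C

32°C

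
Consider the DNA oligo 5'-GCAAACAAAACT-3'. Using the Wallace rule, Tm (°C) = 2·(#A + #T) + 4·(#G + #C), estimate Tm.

32°C

Base counts: A=7, C=3, T=1, G=1
A+T = 8, G+C = 4
Tm = 2×8 + 4×4 = 32°C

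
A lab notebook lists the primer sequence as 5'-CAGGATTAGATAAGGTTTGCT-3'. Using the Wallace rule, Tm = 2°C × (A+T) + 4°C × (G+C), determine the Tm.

58°C

Scanning the sequence gives G=6, C=2, T=7, A=6.
AT pairs contribute 13, GC pairs contribute 8.
Tm = 2(13) + 4(8) = 26 + 32 = 58°C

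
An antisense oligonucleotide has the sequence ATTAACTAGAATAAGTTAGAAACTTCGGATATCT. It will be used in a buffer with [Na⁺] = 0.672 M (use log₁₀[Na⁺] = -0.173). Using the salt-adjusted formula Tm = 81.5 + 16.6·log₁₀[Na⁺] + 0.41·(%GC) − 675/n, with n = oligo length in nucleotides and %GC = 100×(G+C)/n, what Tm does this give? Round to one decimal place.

69.6°C

Length n = 34. Base counts: C=4, A=14, G=5, T=11
G+C = 9, so %GC = 9/34 × 100 = 26.471%
Salt term: 16.6 × (-0.173) = -2.872
GC term: 0.41 × 26.471 = 10.853; length term: −675/34 = −19.853
Tm = 81.5 + (-2.872) + 10.853 − 19.853 = 69.628 → 69.6°C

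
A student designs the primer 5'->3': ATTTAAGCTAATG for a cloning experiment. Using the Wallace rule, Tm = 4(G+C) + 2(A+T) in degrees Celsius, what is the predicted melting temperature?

32°C

Base counts: C=1, A=5, T=5, G=2
A+T = 10, G+C = 3
Tm = 2×10 + 4×3 = 32°C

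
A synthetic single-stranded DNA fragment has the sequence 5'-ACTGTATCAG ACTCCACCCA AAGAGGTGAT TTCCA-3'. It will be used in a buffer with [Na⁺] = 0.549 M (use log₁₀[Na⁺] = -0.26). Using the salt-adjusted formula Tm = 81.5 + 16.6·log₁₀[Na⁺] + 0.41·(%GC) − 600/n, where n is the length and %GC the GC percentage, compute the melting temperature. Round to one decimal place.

78.8°C

Length n = 35. C=10, T=8, A=11, G=6
G+C = 16, so %GC = 16/35 × 100 = 45.714%
Salt term: 16.6 × (-0.26) = -4.316
GC term: 0.41 × 45.714 = 18.743; length term: −600/35 = −17.143
Tm = 81.5 + (-4.316) + 18.743 − 17.143 = 78.784 → 78.8°C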